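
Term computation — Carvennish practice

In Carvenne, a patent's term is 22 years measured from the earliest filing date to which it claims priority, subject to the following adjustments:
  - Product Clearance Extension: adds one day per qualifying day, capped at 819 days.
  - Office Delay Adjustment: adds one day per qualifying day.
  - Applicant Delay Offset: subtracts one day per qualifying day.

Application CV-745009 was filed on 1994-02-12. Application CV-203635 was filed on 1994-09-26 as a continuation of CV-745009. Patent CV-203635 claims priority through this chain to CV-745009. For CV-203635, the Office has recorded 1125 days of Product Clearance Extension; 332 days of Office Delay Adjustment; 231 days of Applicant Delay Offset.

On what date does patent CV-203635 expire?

Earliest priority filing: 12 February 1994.
Base term: 12 February 1994 + 22 years → 12 February 2016.
Product Clearance Extension: 1125 days claimed exceeds the 819-day cap, so +819 days → 11 May 2018.
Office Delay Adjustment: +332 days → 8 April 2019.
Applicant Delay Offset: −231 days → 20 August 2018.

2018-08-20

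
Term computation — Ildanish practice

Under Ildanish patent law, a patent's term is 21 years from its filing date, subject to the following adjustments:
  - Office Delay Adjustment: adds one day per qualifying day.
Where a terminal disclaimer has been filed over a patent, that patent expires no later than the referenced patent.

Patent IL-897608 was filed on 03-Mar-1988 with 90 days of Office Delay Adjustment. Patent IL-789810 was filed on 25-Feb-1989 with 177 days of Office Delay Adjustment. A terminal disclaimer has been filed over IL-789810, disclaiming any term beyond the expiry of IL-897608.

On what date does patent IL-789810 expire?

Natural term of IL-789810:
  Base: filing + 21 years → 25 February 2010.
  Office Delay Adjustment: +177 days → 21 August 2010.
Expiry of referenced patent IL-897608:
  Base: filing + 21 years → 3 March 2009.
  Office Delay Adjustment: +90 days → 1 June 2009.
Terminal disclaimer: IL-789810 expires on the earlier of 21 August 2010 and 1 June 2009.

2009-06-01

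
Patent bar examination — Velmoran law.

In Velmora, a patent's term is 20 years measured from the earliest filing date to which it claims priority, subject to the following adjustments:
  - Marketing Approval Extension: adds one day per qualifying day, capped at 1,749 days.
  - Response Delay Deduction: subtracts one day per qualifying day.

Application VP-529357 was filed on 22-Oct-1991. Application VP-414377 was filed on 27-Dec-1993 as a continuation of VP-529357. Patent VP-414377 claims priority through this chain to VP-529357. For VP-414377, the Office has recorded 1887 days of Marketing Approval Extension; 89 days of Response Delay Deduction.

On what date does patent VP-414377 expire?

2016-05-08

Earliest priority filing: 22 October 1991.
Base term: 22 October 1991 + 20 years → 22 October 2011.
Marketing Approval Extension: 1887 days claimed exceeds the 1749-day cap, so +1749 days → 5 August 2016.
Response Delay Deduction: −89 days → 8 May 2016.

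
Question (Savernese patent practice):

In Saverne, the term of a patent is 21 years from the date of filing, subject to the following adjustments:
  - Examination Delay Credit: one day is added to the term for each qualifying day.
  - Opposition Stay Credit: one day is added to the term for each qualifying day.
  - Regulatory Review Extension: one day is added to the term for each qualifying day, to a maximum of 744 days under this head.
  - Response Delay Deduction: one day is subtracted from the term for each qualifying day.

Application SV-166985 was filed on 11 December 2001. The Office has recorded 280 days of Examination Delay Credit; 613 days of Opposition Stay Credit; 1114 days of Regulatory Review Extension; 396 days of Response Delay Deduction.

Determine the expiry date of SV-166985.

2026-05-05

Base term: filing date + 21 years → 11 December 2022.
Examination Delay Credit: +280 days → 17 September 2023.
Opposition Stay Credit: +613 days → 22 May 2025.
Regulatory Review Extension: 1114 days claimed exceeds the 744-day cap, so +744 days → 5 June 2027.
Response Delay Deduction: −396 days → 5 May 2026.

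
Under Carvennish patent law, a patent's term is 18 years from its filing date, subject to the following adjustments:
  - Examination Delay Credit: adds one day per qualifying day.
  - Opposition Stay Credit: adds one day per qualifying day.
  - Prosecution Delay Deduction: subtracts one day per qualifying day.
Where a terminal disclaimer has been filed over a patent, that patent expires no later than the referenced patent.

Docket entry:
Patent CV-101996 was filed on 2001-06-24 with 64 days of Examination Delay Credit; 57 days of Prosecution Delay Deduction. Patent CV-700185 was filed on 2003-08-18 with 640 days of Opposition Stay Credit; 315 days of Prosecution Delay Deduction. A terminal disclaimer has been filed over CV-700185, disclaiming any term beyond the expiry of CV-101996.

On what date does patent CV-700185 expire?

Natural term of CV-700185:
  Base: filing + 18 years → 18 August 2021.
  Opposition Stay Credit: +640 days → 20 May 2023.
  Prosecution Delay Deduction: −315 days → 9 July 2022.
Expiry of referenced patent CV-101996:
  Base: filing + 18 years → 24 June 2019.
  Examination Delay Credit: +64 days → 27 August 2019.
  Prosecution Delay Deduction: −57 days → 1 July 2019.
Terminal disclaimer: CV-700185 expires on the earlier of 9 July 2022 and 1 July 2019.

2019-07-01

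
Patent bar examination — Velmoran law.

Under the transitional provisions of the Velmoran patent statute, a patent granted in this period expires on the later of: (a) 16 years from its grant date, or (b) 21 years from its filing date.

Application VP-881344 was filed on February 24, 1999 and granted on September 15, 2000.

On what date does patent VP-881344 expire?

2020-02-24

(a) grant + 16 years → 15 September 2016.
(b) filing + 21 years → 24 February 2020.
Later of the two: 24 February 2020.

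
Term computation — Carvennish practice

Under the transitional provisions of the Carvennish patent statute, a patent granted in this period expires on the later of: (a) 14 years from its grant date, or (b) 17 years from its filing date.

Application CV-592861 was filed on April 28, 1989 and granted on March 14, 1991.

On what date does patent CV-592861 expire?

April 28, 2006

(a) grant + 14 years → 14 March 2005.
(b) filing + 17 years → 28 April 2006.
Later of the two: 28 April 2006.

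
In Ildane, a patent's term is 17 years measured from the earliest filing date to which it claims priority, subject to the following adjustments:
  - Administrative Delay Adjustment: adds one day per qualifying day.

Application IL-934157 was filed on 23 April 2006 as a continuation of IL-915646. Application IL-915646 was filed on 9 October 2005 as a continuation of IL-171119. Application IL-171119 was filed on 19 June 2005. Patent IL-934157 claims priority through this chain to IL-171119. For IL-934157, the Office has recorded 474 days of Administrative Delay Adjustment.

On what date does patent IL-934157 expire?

October 6, 2023

Earliest priority filing: 19 June 2005.
Base term: 19 June 2005 + 17 years → 19 June 2022.
Administrative Delay Adjustment: +474 days → 6 October 2023.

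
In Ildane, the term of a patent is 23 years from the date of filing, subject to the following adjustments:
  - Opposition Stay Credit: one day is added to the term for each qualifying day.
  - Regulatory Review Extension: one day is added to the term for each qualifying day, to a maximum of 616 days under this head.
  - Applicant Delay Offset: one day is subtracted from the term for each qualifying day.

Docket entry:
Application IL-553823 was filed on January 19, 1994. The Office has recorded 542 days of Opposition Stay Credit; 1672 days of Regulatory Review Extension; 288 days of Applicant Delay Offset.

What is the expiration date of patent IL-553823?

Base term: filing date + 23 years → 19 January 2017.
Opposition Stay Credit: +542 days → 15 July 2018.
Regulatory Review Extension: 1672 days claimed exceeds the 616-day cap, so +616 days → 22 March 2020.
Applicant Delay Offset: −288 days → 8 June 2019.

June 8, 2019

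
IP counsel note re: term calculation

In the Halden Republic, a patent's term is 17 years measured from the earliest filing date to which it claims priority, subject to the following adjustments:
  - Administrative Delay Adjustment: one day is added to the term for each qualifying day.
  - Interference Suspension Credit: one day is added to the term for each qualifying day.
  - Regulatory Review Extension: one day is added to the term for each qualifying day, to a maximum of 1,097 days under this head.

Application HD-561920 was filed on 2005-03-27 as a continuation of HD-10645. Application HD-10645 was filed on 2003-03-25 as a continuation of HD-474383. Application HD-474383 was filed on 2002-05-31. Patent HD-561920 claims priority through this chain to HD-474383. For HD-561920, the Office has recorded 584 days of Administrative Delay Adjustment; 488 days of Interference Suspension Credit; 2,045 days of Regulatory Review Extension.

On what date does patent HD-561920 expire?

Earliest priority filing: 31 May 2002.
Base term: 31 May 2002 + 17 years → 31 May 2019.
Administrative Delay Adjustment: +584 days → 4 January 2021.
Interference Suspension Credit: +488 days → 7 May 2022.
Regulatory Review Extension: 2045 days claimed exceeds the 1097-day cap, so +1097 days → 8 May 2025.

May 8, 2025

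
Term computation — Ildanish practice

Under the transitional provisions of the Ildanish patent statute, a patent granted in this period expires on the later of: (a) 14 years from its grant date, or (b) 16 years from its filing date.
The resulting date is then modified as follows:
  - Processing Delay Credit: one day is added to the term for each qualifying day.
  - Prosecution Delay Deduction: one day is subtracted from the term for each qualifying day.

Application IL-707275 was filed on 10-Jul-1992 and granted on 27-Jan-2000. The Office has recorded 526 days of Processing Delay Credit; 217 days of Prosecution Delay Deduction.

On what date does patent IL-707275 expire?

(a) grant + 14 years → 27 January 2014.
(b) filing + 16 years → 10 July 2008.
Later of the two: 27 January 2014.
Processing Delay Credit: +526 days → 7 July 2015.
Prosecution Delay Deduction: −217 days → 2 December 2014.

2014-12-02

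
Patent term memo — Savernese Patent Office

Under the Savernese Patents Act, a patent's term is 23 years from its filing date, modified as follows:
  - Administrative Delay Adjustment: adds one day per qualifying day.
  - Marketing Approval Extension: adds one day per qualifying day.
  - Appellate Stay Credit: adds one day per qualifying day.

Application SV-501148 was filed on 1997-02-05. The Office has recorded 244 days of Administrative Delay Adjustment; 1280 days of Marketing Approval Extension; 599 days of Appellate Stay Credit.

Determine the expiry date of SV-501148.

2025-11-28

Base term: filing date + 23 years → 5 February 2020.
Administrative Delay Adjustment: +244 days → 6 October 2020.
Marketing Approval Extension: +1280 days → 8 April 2024.
Appellate Stay Credit: +599 days → 28 November 2025.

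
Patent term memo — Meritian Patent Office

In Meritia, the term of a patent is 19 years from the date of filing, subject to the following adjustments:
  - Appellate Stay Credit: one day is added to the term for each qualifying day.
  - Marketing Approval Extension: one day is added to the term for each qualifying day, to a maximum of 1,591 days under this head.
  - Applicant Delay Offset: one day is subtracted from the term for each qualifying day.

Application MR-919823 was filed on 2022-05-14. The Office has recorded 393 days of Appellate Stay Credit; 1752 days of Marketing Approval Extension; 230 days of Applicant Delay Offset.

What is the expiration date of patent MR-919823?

March 3, 2046

Base term: filing date + 19 years → 14 May 2041.
Appellate Stay Credit: +393 days → 11 June 2042.
Marketing Approval Extension: 1752 days claimed exceeds the 1591-day cap, so +1591 days → 19 October 2046.
Applicant Delay Offset: −230 days → 3 March 2046.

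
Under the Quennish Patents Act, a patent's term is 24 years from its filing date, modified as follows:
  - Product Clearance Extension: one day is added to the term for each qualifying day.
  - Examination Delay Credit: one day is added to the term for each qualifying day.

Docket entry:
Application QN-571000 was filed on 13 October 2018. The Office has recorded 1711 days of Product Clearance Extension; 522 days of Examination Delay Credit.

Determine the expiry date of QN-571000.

Base term: filing date + 24 years → 13 October 2042.
Product Clearance Extension: +1711 days → 20 June 2047.
Examination Delay Credit: +522 days → 23 November 2048.

November 23, 2048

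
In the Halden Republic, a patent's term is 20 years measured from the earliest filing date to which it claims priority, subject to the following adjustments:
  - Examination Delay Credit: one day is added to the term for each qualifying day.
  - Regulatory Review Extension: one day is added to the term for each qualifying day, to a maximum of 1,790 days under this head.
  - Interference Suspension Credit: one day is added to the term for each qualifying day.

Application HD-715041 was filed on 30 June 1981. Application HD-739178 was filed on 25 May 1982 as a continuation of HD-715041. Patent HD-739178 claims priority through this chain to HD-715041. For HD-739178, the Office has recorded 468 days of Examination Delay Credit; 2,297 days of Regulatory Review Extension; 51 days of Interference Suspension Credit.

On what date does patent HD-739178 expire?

Earliest priority filing: 30 June 1981.
Base term: 30 June 1981 + 20 years → 30 June 2001.
Examination Delay Credit: +468 days → 11 October 2002.
Regulatory Review Extension: 2297 days claimed exceeds the 1790-day cap, so +1790 days → 5 September 2007.
Interference Suspension Credit: +51 days → 26 October 2007.

2007-10-26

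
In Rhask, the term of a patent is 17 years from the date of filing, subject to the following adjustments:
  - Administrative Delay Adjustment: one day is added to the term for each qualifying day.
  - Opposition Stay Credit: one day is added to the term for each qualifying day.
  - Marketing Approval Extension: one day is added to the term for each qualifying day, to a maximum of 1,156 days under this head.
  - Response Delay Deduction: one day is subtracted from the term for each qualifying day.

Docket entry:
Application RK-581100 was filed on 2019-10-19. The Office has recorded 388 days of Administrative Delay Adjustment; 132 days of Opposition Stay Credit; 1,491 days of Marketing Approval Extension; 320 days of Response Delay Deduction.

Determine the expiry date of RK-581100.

Base term: filing date + 17 years → 19 October 2036.
Administrative Delay Adjustment: +388 days → 11 November 2037.
Opposition Stay Credit: +132 days → 23 March 2038.
Marketing Approval Extension: 1491 days claimed exceeds the 1156-day cap, so +1156 days → 22 May 2041.
Response Delay Deduction: −320 days → 6 July 2040.

2040-07-06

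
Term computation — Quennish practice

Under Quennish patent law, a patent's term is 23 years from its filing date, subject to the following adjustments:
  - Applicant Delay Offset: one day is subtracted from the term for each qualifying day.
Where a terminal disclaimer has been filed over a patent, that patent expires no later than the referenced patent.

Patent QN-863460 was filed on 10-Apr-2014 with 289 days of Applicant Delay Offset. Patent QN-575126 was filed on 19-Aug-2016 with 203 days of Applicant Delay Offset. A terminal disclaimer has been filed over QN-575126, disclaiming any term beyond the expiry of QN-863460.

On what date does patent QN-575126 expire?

Natural term of QN-575126:
  Base: filing + 23 years → 19 August 2039.
  Applicant Delay Offset: −203 days → 28 January 2039.
Expiry of referenced patent QN-863460:
  Base: filing + 23 years → 10 April 2037.
  Applicant Delay Offset: −289 days → 25 June 2036.
Terminal disclaimer: QN-575126 expires on the earlier of 28 January 2039 and 25 June 2036.

June 25, 2036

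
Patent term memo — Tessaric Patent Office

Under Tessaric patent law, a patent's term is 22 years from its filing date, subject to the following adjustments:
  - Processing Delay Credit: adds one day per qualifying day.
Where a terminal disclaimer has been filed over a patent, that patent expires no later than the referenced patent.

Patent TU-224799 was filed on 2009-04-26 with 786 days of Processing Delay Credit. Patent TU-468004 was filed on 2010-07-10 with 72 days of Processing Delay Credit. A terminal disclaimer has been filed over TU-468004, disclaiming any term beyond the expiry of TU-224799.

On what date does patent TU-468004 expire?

2032-09-20

Natural term of TU-468004:
  Base: filing + 22 years → 10 July 2032.
  Processing Delay Credit: +72 days → 20 September 2032.
Expiry of referenced patent TU-224799:
  Base: filing + 22 years → 26 April 2031.
  Processing Delay Credit: +786 days → 20 June 2033.
Terminal disclaimer: TU-468004 expires on the earlier of 20 September 2032 and 20 June 2033.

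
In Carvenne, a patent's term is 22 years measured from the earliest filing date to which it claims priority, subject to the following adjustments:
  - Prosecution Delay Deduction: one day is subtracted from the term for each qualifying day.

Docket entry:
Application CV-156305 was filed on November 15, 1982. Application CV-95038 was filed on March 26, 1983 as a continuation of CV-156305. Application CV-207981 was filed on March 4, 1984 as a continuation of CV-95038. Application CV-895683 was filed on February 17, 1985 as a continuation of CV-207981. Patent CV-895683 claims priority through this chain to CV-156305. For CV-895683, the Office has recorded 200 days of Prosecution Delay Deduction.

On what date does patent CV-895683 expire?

2004-04-29

Earliest priority filing: 15 November 1982.
Base term: 15 November 1982 + 22 years → 15 November 2004.
Prosecution Delay Deduction: −200 days → 29 April 2004.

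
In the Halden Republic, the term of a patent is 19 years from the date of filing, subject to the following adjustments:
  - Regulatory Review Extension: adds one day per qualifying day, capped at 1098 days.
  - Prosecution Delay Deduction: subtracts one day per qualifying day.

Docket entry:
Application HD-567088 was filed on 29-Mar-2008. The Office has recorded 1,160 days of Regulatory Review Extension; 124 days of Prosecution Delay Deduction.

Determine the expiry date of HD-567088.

Base term: filing date + 19 years → 29 March 2027.
Regulatory Review Extension: 1160 days claimed exceeds the 1098-day cap, so +1098 days → 31 March 2030.
Prosecution Delay Deduction: −124 days → 27 November 2029.

November 27, 2029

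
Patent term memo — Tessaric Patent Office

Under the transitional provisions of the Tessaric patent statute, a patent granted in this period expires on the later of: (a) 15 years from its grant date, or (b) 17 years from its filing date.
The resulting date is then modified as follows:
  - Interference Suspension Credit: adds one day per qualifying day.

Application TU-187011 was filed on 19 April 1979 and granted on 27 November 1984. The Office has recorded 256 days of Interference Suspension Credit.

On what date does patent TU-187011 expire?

August 9, 2000

(a) grant + 15 years → 27 November 1999.
(b) filing + 17 years → 19 April 1996.
Later of the two: 27 November 1999.
Interference Suspension Credit: +256 days → 9 August 2000.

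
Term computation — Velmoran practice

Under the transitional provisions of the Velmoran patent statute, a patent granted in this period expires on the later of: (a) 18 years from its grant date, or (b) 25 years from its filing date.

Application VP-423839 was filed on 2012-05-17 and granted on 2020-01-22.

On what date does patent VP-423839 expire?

(a) grant + 18 years → 22 January 2038.
(b) filing + 25 years → 17 May 2037.
Later of the two: 22 January 2038.

2038-01-22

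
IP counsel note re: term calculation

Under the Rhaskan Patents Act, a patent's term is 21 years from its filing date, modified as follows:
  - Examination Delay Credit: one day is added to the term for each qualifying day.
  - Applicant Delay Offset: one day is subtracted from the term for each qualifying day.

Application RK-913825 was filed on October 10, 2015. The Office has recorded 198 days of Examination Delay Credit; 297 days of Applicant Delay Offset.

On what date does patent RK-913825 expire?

July 3, 2036

Base term: filing date + 21 years → 10 October 2036.
Examination Delay Credit: +198 days → 26 April 2037.
Applicant Delay Offset: −297 days → 3 July 2036.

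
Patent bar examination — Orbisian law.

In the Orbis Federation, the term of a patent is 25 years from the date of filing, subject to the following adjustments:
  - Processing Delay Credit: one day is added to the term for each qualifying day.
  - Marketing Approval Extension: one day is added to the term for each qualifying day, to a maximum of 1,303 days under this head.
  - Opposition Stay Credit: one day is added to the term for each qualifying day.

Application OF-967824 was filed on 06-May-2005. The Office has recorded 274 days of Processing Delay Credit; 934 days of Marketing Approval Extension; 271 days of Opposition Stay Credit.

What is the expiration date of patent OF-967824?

May 24, 2034

Base term: filing date + 25 years → 6 May 2030.
Processing Delay Credit: +274 days → 4 February 2031.
Marketing Approval Extension: 934 days (within the 1303-day cap) → +934 days → 26 August 2033.
Opposition Stay Credit: +271 days → 24 May 2034.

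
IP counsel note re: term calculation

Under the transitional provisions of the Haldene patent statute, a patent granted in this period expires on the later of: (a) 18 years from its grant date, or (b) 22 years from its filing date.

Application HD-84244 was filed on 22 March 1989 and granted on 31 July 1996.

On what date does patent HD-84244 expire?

(a) grant + 18 years → 31 July 2014.
(b) filing + 22 years → 22 March 2011.
Later of the two: 31 July 2014.

2014-07-31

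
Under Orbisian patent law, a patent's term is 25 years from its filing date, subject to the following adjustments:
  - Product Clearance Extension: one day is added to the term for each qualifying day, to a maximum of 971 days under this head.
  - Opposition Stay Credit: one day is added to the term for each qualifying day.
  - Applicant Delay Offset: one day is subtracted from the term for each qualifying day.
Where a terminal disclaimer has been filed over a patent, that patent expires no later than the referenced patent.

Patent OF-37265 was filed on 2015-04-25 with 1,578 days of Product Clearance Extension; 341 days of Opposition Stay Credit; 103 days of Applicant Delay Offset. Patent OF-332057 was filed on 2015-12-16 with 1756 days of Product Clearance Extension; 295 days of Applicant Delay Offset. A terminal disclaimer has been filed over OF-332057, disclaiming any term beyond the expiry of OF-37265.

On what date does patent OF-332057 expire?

Natural term of OF-332057:
  Base: filing + 25 years → 16 December 2040.
  Product Clearance Extension: 1756 days claimed exceeds the 971-day cap, so +971 days → 14 August 2043.
  Applicant Delay Offset: −295 days → 23 October 2042.
Expiry of referenced patent OF-37265:
  Base: filing + 25 years → 25 April 2040.
  Product Clearance Extension: 1578 days claimed exceeds the 971-day cap, so +971 days → 22 December 2042.
  Opposition Stay Credit: +341 days → 28 November 2043.
  Applicant Delay Offset: −103 days → 17 August 2043.
Terminal disclaimer: OF-332057 expires on the earlier of 23 October 2042 and 17 August 2043.

October 23, 2042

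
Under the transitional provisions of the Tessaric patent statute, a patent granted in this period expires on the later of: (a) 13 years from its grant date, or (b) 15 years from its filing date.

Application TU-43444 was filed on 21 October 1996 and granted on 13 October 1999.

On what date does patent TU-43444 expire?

2012-10-13

(a) grant + 13 years → 13 October 2012.
(b) filing + 15 years → 21 October 2011.
Later of the two: 13 October 2012.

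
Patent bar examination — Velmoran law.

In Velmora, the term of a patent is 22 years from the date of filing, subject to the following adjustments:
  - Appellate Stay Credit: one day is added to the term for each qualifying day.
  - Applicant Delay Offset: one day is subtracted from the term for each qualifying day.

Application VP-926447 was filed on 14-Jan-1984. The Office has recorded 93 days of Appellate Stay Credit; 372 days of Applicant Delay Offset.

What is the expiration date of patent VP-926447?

Base term: filing date + 22 years → 14 January 2006.
Appellate Stay Credit: +93 days → 17 April 2006.
Applicant Delay Offset: −372 days → 10 April 2005.

2005-04-10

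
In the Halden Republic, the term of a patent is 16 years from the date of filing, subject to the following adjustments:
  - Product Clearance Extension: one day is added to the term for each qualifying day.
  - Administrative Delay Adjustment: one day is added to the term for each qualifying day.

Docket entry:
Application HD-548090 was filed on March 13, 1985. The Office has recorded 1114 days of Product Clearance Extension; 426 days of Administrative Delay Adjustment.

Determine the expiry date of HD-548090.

Base term: filing date + 16 years → 13 March 2001.
Product Clearance Extension: +1114 days → 31 March 2004.
Administrative Delay Adjustment: +426 days → 31 May 2005.

2005-05-31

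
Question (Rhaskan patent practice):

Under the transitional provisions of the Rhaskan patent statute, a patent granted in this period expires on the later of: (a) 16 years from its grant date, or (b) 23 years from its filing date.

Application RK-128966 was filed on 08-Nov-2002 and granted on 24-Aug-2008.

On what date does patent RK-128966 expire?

(a) grant + 16 years → 24 August 2024.
(b) filing + 23 years → 8 November 2025.
Later of the two: 8 November 2025.

2025-11-08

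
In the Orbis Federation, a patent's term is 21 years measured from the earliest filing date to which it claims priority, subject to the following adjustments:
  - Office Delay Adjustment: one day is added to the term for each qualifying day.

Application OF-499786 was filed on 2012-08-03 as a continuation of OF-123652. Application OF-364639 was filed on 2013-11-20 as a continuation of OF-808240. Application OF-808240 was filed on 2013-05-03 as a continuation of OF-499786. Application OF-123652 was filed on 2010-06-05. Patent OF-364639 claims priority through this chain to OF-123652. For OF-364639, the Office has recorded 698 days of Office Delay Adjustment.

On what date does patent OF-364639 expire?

Earliest priority filing: 5 June 2010.
Base term: 5 June 2010 + 21 years → 5 June 2031.
Office Delay Adjustment: +698 days → 3 May 2033.

2033-05-03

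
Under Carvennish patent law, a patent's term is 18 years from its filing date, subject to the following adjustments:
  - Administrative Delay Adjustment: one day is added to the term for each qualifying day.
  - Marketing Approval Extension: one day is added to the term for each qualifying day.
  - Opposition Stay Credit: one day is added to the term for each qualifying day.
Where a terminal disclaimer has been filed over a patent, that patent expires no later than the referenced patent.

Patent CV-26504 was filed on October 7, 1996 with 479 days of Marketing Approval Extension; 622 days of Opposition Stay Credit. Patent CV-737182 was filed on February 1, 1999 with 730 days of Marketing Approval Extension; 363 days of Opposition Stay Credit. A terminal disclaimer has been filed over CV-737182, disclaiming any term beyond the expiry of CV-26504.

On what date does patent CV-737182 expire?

Natural term of CV-737182:
  Base: filing + 18 years → 1 February 2017.
  Marketing Approval Extension: +730 days → 1 February 2019.
  Opposition Stay Credit: +363 days → 30 January 2020.
Expiry of referenced patent CV-26504:
  Base: filing + 18 years → 7 October 2014.
  Marketing Approval Extension: +479 days → 29 January 2016.
  Opposition Stay Credit: +622 days → 12 October 2017.
Terminal disclaimer: CV-737182 expires on the earlier of 30 January 2020 and 12 October 2017.

October 12, 2017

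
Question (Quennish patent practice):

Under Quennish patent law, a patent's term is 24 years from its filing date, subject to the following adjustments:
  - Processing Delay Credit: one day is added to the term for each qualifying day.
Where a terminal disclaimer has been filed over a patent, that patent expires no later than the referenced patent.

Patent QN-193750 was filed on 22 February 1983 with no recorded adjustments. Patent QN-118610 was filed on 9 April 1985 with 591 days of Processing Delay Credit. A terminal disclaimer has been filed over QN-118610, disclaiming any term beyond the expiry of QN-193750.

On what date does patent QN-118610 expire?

2007-02-22

Natural term of QN-118610:
  Base: filing + 24 years → 9 April 2009.
  Processing Delay Credit: +591 days → 21 November 2010.
Expiry of referenced patent QN-193750:
  Base: filing + 24 years → 22 February 2007.
Terminal disclaimer: QN-118610 expires on the earlier of 21 November 2010 and 22 February 2007.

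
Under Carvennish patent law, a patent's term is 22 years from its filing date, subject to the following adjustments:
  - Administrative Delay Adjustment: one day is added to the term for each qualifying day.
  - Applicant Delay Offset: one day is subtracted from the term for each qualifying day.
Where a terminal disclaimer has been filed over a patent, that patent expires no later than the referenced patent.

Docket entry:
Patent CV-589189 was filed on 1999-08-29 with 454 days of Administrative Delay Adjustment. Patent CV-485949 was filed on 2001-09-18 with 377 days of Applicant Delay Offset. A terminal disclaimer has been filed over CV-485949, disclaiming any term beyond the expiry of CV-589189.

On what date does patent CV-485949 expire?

Natural term of CV-485949:
  Base: filing + 22 years → 18 September 2023.
  Applicant Delay Offset: −377 days → 6 September 2022.
Expiry of referenced patent CV-589189:
  Base: filing + 22 years → 29 August 2021.
  Administrative Delay Adjustment: +454 days → 26 November 2022.
Terminal disclaimer: CV-485949 expires on the earlier of 6 September 2022 and 26 November 2022.

2022-09-06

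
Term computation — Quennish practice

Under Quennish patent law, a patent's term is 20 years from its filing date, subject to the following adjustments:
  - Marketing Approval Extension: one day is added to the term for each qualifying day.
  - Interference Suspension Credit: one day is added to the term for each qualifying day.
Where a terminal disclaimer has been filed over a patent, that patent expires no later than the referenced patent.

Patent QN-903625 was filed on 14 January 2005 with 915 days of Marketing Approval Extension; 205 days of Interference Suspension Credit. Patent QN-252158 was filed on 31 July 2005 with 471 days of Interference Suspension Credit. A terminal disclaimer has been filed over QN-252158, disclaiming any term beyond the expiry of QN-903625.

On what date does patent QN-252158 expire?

November 14, 2026

Natural term of QN-252158:
  Base: filing + 20 years → 31 July 2025.
  Interference Suspension Credit: +471 days → 14 November 2026.
Expiry of referenced patent QN-903625:
  Base: filing + 20 years → 14 January 2025.
  Marketing Approval Extension: +915 days → 18 July 2027.
  Interference Suspension Credit: +205 days → 8 February 2028.
Terminal disclaimer: QN-252158 expires on the earlier of 14 November 2026 and 8 February 2028.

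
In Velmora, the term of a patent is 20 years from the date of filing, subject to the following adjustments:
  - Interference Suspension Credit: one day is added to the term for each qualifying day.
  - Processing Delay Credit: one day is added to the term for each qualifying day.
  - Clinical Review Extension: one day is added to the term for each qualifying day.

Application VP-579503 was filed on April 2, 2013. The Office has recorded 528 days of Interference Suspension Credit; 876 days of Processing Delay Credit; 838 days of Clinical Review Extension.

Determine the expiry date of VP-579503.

May 23, 2039

Base term: filing date + 20 years → 2 April 2033.
Interference Suspension Credit: +528 days → 12 September 2034.
Processing Delay Credit: +876 days → 4 February 2037.
Clinical Review Extension: +838 days → 23 May 2039.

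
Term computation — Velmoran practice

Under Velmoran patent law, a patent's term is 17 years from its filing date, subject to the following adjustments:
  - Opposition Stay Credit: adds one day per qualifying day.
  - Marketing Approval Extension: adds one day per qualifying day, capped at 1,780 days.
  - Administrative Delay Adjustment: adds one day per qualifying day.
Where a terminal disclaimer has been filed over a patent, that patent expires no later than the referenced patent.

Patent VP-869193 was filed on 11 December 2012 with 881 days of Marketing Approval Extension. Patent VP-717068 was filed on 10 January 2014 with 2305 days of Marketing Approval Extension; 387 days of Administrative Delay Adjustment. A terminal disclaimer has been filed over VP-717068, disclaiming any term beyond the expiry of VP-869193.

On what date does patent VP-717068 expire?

Natural term of VP-717068:
  Base: filing + 17 years → 10 January 2031.
  Marketing Approval Extension: 2305 days claimed exceeds the 1780-day cap, so +1780 days → 25 November 2035.
  Administrative Delay Adjustment: +387 days → 16 December 2036.
Expiry of referenced patent VP-869193:
  Base: filing + 17 years → 11 December 2029.
  Marketing Approval Extension: 881 days (within the 1780-day cap) → +881 days → 10 May 2032.
Terminal disclaimer: VP-717068 expires on the earlier of 16 December 2036 and 10 May 2032.

2032-05-10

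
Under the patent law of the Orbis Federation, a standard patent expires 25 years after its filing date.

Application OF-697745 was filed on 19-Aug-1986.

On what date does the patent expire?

Filing date + 25 years → 19 August 2011.

2011-08-19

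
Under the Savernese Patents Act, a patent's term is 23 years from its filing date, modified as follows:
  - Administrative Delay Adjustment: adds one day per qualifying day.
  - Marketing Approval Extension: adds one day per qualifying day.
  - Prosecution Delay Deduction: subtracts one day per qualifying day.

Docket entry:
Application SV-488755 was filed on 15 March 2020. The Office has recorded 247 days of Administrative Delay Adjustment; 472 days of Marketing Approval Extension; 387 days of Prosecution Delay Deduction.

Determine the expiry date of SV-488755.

Base term: filing date + 23 years → 15 March 2043.
Administrative Delay Adjustment: +247 days → 17 November 2043.
Marketing Approval Extension: +472 days → 3 March 2045.
Prosecution Delay Deduction: −387 days → 10 February 2044.

February 10, 2044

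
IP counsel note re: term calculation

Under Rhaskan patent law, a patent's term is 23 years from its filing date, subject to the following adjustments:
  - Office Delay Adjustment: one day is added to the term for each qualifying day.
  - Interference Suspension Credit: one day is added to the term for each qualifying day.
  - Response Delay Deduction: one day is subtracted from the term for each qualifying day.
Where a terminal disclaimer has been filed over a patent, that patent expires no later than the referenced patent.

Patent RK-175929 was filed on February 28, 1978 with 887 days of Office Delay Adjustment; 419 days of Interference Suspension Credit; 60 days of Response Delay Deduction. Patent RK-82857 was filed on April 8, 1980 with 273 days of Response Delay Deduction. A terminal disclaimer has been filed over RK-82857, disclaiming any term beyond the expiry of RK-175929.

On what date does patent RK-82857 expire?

Natural term of RK-82857:
  Base: filing + 23 years → 8 April 2003.
  Response Delay Deduction: −273 days → 9 July 2002.
Expiry of referenced patent RK-175929:
  Base: filing + 23 years → 28 February 2001.
  Office Delay Adjustment: +887 days → 4 August 2003.
  Interference Suspension Credit: +419 days → 26 September 2004.
  Response Delay Deduction: −60 days → 28 July 2004.
Terminal disclaimer: RK-82857 expires on the earlier of 9 July 2002 and 28 July 2004.

July 9, 2002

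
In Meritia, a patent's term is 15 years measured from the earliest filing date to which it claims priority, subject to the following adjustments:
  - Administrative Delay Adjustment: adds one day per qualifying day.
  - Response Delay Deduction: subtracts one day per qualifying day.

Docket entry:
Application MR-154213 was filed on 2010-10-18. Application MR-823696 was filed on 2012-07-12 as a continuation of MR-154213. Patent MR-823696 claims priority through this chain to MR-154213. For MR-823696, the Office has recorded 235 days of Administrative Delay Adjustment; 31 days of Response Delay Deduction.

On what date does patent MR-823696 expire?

May 10, 2026

Earliest priority filing: 18 October 2010.
Base term: 18 October 2010 + 15 years → 18 October 2025.
Administrative Delay Adjustment: +235 days → 10 June 2026.
Response Delay Deduction: −31 days → 10 May 2026.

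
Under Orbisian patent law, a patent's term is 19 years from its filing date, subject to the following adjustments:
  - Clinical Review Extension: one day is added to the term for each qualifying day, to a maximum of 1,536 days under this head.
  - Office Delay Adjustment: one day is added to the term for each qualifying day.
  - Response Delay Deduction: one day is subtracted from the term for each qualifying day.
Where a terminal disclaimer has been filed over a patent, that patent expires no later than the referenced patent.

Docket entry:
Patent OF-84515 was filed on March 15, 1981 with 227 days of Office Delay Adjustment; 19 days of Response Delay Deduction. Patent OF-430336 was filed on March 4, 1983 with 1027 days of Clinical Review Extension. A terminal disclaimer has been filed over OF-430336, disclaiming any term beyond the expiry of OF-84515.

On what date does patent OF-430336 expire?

October 9, 2000

Natural term of OF-430336:
  Base: filing + 19 years → 4 March 2002.
  Clinical Review Extension: 1027 days (within the 1536-day cap) → +1027 days → 25 December 2004.
Expiry of referenced patent OF-84515:
  Base: filing + 19 years → 15 March 2000.
  Office Delay Adjustment: +227 days → 28 October 2000.
  Response Delay Deduction: −19 days → 9 October 2000.
Terminal disclaimer: OF-430336 expires on the earlier of 25 December 2004 and 9 October 2000.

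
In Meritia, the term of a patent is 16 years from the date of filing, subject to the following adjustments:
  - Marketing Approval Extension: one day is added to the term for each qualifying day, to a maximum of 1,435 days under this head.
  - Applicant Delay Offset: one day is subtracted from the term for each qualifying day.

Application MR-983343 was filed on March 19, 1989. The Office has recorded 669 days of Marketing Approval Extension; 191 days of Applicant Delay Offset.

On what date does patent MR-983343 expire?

July 10, 2006

Base term: filing date + 16 years → 19 March 2005.
Marketing Approval Extension: 669 days (within the 1435-day cap) → +669 days → 17 January 2007.
Applicant Delay Offset: −191 days → 10 July 2006.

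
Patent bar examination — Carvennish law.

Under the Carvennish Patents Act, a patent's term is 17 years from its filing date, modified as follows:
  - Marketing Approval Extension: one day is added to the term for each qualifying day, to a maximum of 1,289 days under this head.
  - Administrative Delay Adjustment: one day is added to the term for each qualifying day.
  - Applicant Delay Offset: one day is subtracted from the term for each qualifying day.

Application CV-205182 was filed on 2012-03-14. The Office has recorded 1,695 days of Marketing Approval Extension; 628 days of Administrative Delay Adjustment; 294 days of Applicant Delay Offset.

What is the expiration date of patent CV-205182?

August 23, 2033

Base term: filing date + 17 years → 14 March 2029.
Marketing Approval Extension: 1695 days claimed exceeds the 1289-day cap, so +1289 days → 23 September 2032.
Administrative Delay Adjustment: +628 days → 13 June 2034.
Applicant Delay Offset: −294 days → 23 August 2033.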